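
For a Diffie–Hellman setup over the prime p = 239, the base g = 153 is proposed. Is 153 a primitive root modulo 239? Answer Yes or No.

φ(239) = 239 − 1 = 238 = 2 · 7 · 17.
It suffices to check that the order of 153 is not a proper divisor of 238: compute 153^(238/q) for q ∈ {2, 7, 17}.
153^119 ≡ 1 (mod 239)  [q = 2: ≡ 1 ✗]
153^34 ≡ 44 (mod 239)  [q = 7: ≢ 1 ✓]
153^14 ≡ 216 (mod 239)  [q = 17: ≢ 1 ✓]
The check at q = 2 fails, so 153 generates a proper subgroup.

No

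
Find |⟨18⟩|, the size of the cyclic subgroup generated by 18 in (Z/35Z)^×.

12

ord(18) | φ(35) = φ(5·7) = (5−1)·(7−1) = 4·6 = 24 = 2^3 · 3.
Divisors of 24: 1, 2, 3, 4, 6, 8, 12, 24.
Compute 18^d (mod 35) for the divisors d until we hit 1:
18^1 ≡ 18
18^2 ≡ 9
18^3 ≡ 22
18^4 ≡ 11
18^6 ≡ 29
18^8 ≡ 16
18^12 ≡ 1
So ord_35(18) = 12.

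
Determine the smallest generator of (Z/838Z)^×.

φ(838) = φ(2)·φ(419) = 1·418 = 418 = 2 · 11 · 19.
g is a primitive root iff g^(418/q) ≢ 1 (mod 838) for each prime q ∈ {2, 11, 19}.
g = 2: gcd(2, 838) = 2 > 1, not a unit — skip.
g = 3: 3^209 ≡ 1 — hits 1, so not a primitive root.
g = 4: gcd(4, 838) = 2 > 1, not a unit — skip.
g = 5: 5^209 ≡ 1 — hits 1, so not a primitive root.
g = 6: gcd(6, 838) = 2 > 1, not a unit — skip.
g = 7: 7^209 ≡ 1 — hits 1, so not a primitive root.
g = 8: gcd(8, 838) = 2 > 1, not a unit — skip.
g = 9: 9^209 ≡ 1 — hits 1, so not a primitive root.
g = 10: gcd(10, 838) = 2 > 1, not a unit — skip.
g = 11: 11^209 ≡ 837; 11^38 ≡ 753; 11^22 ≡ 7 — none is 1, so 11 is a primitive root.
The smallest primitive root modulo 838 is 11.

11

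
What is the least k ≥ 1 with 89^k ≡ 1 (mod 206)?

34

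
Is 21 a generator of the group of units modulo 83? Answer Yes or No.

φ(83) = 83 − 1 = 82 = 2 · 41.
An element g generates (Z/83Z)^× iff g^(82/q) ≢ 1 (mod 83) for each prime q ∈ {2, 41}.
21^41 ≡ 1 (mod 83)  [q = 2: ≡ 1 ✗]
21^2 ≡ 26 (mod 83)  [q = 41: ≢ 1 ✓]
The check at q = 2 fails, so 21 generates a proper subgroup.

No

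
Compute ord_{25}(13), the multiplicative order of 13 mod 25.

ord(13) | φ(25) = φ(5^2) = 5·(5−1) = 20 = 2^2 · 5.
Divisors of 20: 1, 2, 4, 5, 10, 20.
Test each divisor d:
13^1 ≡ 13 (mod 25)
13^2 ≡ 19 (mod 25)
13^4 ≡ 11 (mod 25)
13^5 ≡ 18 (mod 25)
13^10 ≡ 24 (mod 25)
13^20 ≡ 1 (mod 25) ✓
So ord_25(13) = 20.

20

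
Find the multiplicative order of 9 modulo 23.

The order of 9 must divide φ(23) = 23 − 1 = 22 = 2 · 11.
Divisors of 22: 1, 2, 11, 22.
Test each divisor d:
9^1 ≡ 9
9^2 ≡ 12
9^11 ≡ 1
So ord_23(9) = 11.

11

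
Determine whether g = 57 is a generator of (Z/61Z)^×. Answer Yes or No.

No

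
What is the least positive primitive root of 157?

5

φ(157) = 157 − 1 = 156 = 2^2 · 3 · 13.
g is a primitive root iff g^(156/q) ≢ 1 (mod 157) for each prime q ∈ {2, 3, 13}.
g = 2: 2^78 ≡ 156; 2^52 ≡ 1 — hits 1, so not a primitive root.
g = 3: 3^78 ≡ 1 — hits 1, so not a primitive root.
g = 4: 4^78 ≡ 1 — hits 1, so not a primitive root.
g = 5: 5^78 ≡ 156; 5^52 ≡ 12; 5^12 ≡ 130 — none is 1, so 5 is a primitive root.
The smallest primitive root modulo 157 is 5.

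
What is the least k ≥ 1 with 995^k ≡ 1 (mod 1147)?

90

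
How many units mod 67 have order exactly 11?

10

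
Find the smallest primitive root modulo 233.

φ(233) = 233 − 1 = 232 = 2^3 · 29.
g is a primitive root iff g^(232/q) ≢ 1 (mod 233) for each prime q ∈ {2, 29}.
g = 2: 2^116 ≡ 1 — hits 1, so not a primitive root.
g = 3: 3^116 ≡ 232; 3^8 ≡ 37 — none is 1, so 3 is a primitive root.
So 3 is the smallest generator of (Z/233Z)^×.

3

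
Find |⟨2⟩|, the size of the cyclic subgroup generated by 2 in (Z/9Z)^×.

6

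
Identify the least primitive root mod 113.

3

φ(113) = 113 − 1 = 112 = 2^4 · 7.
Test candidates g = 2, 3, … against the prime factors q ∈ {2, 7} of φ(113): g is a generator iff g^(112/q) ≢ 1 for every such q.
g = 2: 2^56 ≡ 1 — hits 1, so not a primitive root.
g = 3: 3^56 ≡ 112; 3^16 ≡ 49 — none is 1, so 3 is a primitive root.
The smallest primitive root modulo 113 is 3.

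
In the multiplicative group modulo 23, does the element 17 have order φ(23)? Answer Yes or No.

Yes

φ(23) = 23 − 1 = 22 = 2 · 11.
It suffices to check that the order of 17 is not a proper divisor of 22: compute 17^(22/q) for q ∈ {2, 11}.
17^11 ≡ 22 (mod 23)  [q = 2: ≢ 1 ✓]
17^2 ≡ 13 (mod 23)  [q = 11: ≢ 1 ✓]
All checks pass, so 17 has order 22 and is a primitive root modulo 23.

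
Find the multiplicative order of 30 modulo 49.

3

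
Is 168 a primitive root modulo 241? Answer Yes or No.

φ(241) = 241 − 1 = 240 = 2^4 · 3 · 5.
Test 168^(240/q) mod 241 for each prime factor q of 240:
168^120 ≡ 240 (mod 241)  [q = 2: ≢ 1 ✓]
168^80 ≡ 1 (mod 241)  [q = 3: ≡ 1 ✗]
168^48 ≡ 205 (mod 241)  [q = 5: ≢ 1 ✓]
Since 168^80 ≡ 1, the order of 168 divides 80 < 240, so 168 is not a primitive root.

No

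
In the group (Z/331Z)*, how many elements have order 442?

0

φ(331) = 331 − 1 = 330 = 2 · 3 · 5 · 11.
Since (Z/331Z)^× is cyclic of order 330, the number of elements of order d is φ(d) when d | 330 and 0 otherwise.
Here 330 is not a multiple of 442, so there are no elements of order 442.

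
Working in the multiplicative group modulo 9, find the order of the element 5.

By Lagrange's theorem, ord_9(5) divides φ(9) = φ(3^2) = 3·(3−1) = 6 = 2 · 3.
Divisors of 6: 1, 2, 3, 6.
Check 5^d mod 9 for each divisor in increasing order:
5^1 ≡ 5
5^2 ≡ 7
5^3 ≡ 8
5^6 ≡ 1
Hence ord(5) = 6.

6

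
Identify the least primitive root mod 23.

5

φ(23) = 23 − 1 = 22 = 2 · 11.
g is a primitive root iff g^(22/q) ≢ 1 (mod 23) for each prime q ∈ {2, 11}.
g = 2: 2^11 ≡ 1 — hits 1, so not a primitive root.
g = 3: 3^11 ≡ 1 — hits 1, so not a primitive root.
g = 4: 4^11 ≡ 1 — hits 1, so not a primitive root.
g = 5: 5^11 ≡ 22; 5^2 ≡ 2 — none is 1, so 5 is a primitive root.
The smallest primitive root modulo 23 is 5.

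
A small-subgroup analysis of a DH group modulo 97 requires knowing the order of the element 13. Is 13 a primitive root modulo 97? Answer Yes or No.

Yes

φ(97) = 97 − 1 = 96 = 2^5 · 3.
13 is a primitive root mod 97 iff 13^(φ(97)/q) ≢ 1 for every prime q | φ(97), i.e. q ∈ {2, 3}.
13^48 ≡ 96 (mod 97)  [q = 2: ≢ 1 ✓]
13^32 ≡ 35 (mod 97)  [q = 3: ≢ 1 ✓]
None equal 1, so ord_97(13) = 96: 13 is a primitive root.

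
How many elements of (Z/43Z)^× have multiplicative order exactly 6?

2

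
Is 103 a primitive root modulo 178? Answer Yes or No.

Yes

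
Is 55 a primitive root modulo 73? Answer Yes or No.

φ(73) = 73 − 1 = 72 = 2^3 · 3^2.
An element g generates (Z/73Z)^× iff g^(72/q) ≢ 1 (mod 73) for each prime q ∈ {2, 3}.
55^36 ≡ 1 (mod 73)  [q = 2: ≡ 1 ✗]
55^24 ≡ 64 (mod 73)  [q = 3: ≢ 1 ✓]
Since 55^36 ≡ 1, the order of 55 divides 36 < 72, so 55 is not a primitive root.

No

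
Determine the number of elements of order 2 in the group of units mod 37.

φ(37) = 37 − 1 = 36 = 2^2 · 3^2.
Since (Z/37Z)^× is cyclic of order 36, the number of elements of order d is φ(d) when d | 36 and 0 otherwise.
2 | 36, and φ(2) = 2 − 1 = 1.

1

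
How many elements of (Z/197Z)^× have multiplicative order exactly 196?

φ(197) = 197 − 1 = 196 = 2^2 · 7^2.
In a cyclic group of order 196, there are φ(d) elements of order d for each divisor d of 196, and zero for non-divisors.
196 = 2^2 · 7^2 divides 196, and φ(196) = 84.

84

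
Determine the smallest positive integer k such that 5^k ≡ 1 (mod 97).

96

ord(5) | φ(97) = 97 − 1 = 96 = 2^5 · 3.
Divisors of 96: 1, 2, 3, 4, 6, 8, 12, 16, 24, 32, 48, 96.
Evaluate successive powers at the divisors of 96:
5^1 ≡ 5 (mod 97)
5^2 ≡ 25 (mod 97)
5^3 ≡ 28 (mod 97)
5^4 ≡ 43 (mod 97)
5^6 ≡ 8 (mod 97)
5^8 ≡ 6 (mod 97)
5^12 ≡ 64 (mod 97)
5^16 ≡ 36 (mod 97)
5^24 ≡ 22 (mod 97)
5^32 ≡ 35 (mod 97)
5^48 ≡ 96 (mod 97)
5^96 ≡ 1 (mod 97) ✓
The smallest such exponent is 96, so the order of 5 is 96.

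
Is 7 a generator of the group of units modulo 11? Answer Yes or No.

Yes

φ(11) = 11 − 1 = 10 = 2 · 5.
An element g generates (Z/11Z)^× iff g^(10/q) ≢ 1 (mod 11) for each prime q ∈ {2, 5}.
7^5 ≡ 10 (mod 11)  [q = 2: ≢ 1 ✓]
7^2 ≡ 5 (mod 11)  [q = 5: ≢ 1 ✓]
Every test exponent gives a nontrivial residue, hence 7 generates the full group.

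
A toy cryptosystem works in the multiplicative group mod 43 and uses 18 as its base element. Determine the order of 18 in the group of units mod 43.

Since 18 ∈ (Z/43Z)^×, its order divides φ(43) = 43 − 1 = 42 = 2 · 3 · 7.
Divisors of 42: 1, 2, 3, 6, 7, 14, 21, 42.
Test each divisor d:
18^1 ≡ 18
18^2 ≡ 23
18^3 ≡ 27
18^6 ≡ 41
18^7 ≡ 7
18^14 ≡ 6
18^21 ≡ 42
18^42 ≡ 1
The smallest such exponent is 42, so the order of 18 is 42.

42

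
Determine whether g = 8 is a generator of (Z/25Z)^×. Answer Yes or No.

Yes

φ(25) = φ(5^2) = 5·(5−1) = 20 = 2^2 · 5.
8 is a primitive root mod 25 iff 8^(φ(25)/q) ≢ 1 for every prime q | φ(25), i.e. q ∈ {2, 5}.
8^10 ≡ 24 (mod 25)  [q = 2: ≢ 1 ✓]
8^4 ≡ 21 (mod 25)  [q = 5: ≢ 1 ✓]
Every test exponent gives a nontrivial residue, hence 8 generates the full group.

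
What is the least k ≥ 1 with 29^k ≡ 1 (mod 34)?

ord(29) | φ(34) = φ(2)·φ(17) = 1·16 = 16 = 2^4.
Divisors of 16: 1, 2, 4, 8, 16.
Test each divisor d:
29^1 ≡ 29
29^2 ≡ 25
29^4 ≡ 13
29^8 ≡ 33
29^16 ≡ 1
The smallest such exponent is 16, so the order of 29 is 16.

16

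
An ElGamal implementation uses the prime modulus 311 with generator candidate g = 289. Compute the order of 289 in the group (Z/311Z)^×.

155

The order of 289 must divide φ(311) = 311 − 1 = 310 = 2 · 5 · 31.
Divisors of 310: 1, 2, 5, 10, 31, 62, 155, 310.
Evaluate successive powers at the divisors of 310:
289^1 ≡ 289
289^2 ≡ 173
289^5 ≡ 260
289^10 ≡ 113
289^31 ≡ 36
289^62 ≡ 52
289^155 ≡ 1
The smallest such exponent is 155, so the order of 289 is 155.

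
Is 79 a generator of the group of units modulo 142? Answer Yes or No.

No

φ(142) = φ(2)·φ(71) = 1·70 = 70 = 2 · 5 · 7.
An element g generates (Z/142Z)^× iff g^(70/q) ≢ 1 (mod 142) for each prime q ∈ {2, 5, 7}.
79^35 ≡ 1 (mod 142)  [q = 2: ≡ 1 ✗]
79^14 ≡ 57 (mod 142)  [q = 5: ≢ 1 ✓]
79^10 ≡ 91 (mod 142)  [q = 7: ≢ 1 ✓]
Since 79^35 ≡ 1, the order of 79 divides 35 < 70, so 79 is not a primitive root.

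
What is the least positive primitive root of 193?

5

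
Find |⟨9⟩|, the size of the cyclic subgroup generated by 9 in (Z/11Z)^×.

ord(9) | φ(11) = 11 − 1 = 10 = 2 · 5.
Divisors of 10: 1, 2, 5, 10.
Compute 9^d (mod 11) for the divisors d until we hit 1:
9^1 ≡ 9 (mod 11)
9^2 ≡ 4 (mod 11)
9^5 ≡ 1 (mod 11) ✓
Hence ord(9) = 5.

5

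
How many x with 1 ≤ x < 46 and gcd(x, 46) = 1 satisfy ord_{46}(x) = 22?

10

φ(46) = φ(2)·φ(23) = 1·22 = 22 = 2 · 11.
(Z/46Z)^× is cyclic (|G| = 22); a cyclic group of order m has exactly φ(d) elements of each order d | m, and none otherwise.
22 = 2 · 11 divides 22, and φ(22) = 10.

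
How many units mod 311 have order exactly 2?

φ(311) = 311 − 1 = 310 = 2 · 5 · 31.
Since (Z/311Z)^× is cyclic of order 310, the number of elements of order d is φ(d) when d | 310 and 0 otherwise.
2 | 310, and φ(2) = 2 − 1 = 1.

1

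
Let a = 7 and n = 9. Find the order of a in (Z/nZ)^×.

By Lagrange's theorem, ord_9(7) divides φ(9) = φ(3^2) = 3·(3−1) = 6 = 2 · 3.
Divisors of 6: 1, 2, 3, 6.
Compute 7^d (mod 9) for the divisors d until we hit 1:
7^1 ≡ 7 (mod 9)
7^2 ≡ 4 (mod 9)
7^3 ≡ 1 (mod 9) ✓
Hence ord(7) = 3.

3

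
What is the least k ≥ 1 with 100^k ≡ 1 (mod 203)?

42

ord(100) | φ(203) = φ(7·29) = (7−1)·(29−1) = 6·28 = 168 = 2^3 · 3 · 7.
Divisors of 168: 1, 2, 3, 4, 6, 7, 8, 12, 14, 21, 24, 28, 42, 56, 84, 168.
Evaluate successive powers at the divisors of 168:
100^1 ≡ 100
100^2 ≡ 53
100^3 ≡ 22
100^4 ≡ 170
100^6 ≡ 78
100^7 ≡ 86
100^8 ≡ 74
100^12 ≡ 197
100^14 ≡ 88
100^21 ≡ 57
100^24 ≡ 36
100^28 ≡ 30
100^42 ≡ 1
The smallest such exponent is 42, so the order of 100 is 42.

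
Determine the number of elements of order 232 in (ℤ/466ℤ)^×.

φ(466) = φ(2)·φ(233) = 1·232 = 232 = 2^3 · 29.
(Z/466Z)^× is cyclic (|G| = 232); a cyclic group of order m has exactly φ(d) elements of each order d | m, and none otherwise.
232 = 2^3 · 29 divides 232, and φ(232) = 112.

112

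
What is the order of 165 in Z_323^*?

144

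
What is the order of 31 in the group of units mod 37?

By Lagrange's theorem, ord_37(31) divides φ(37) = 37 − 1 = 36 = 2^2 · 3^2.
Divisors of 36: 1, 2, 3, 4, 6, 9, 12, 18, 36.
Compute 31^d (mod 37) for the divisors d until we hit 1:
31^1 ≡ 31 (mod 37)
31^2 ≡ 36 (mod 37)
31^3 ≡ 6 (mod 37)
31^4 ≡ 1 (mod 37) ✓
The smallest such exponent is 4, so the order of 31 is 4.

4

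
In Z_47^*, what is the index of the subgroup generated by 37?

2

The order of 37 must divide φ(47) = 47 − 1 = 46 = 2 · 23.
Divisors of 46: 1, 2, 23, 46.
Evaluate successive powers at the divisors of 46:
37^1 ≡ 37
37^2 ≡ 6
37^23 ≡ 1
Thus |⟨37⟩| = ord(37) = 23.
[(Z/47Z)^× : ⟨37⟩] = 46/23 = 2.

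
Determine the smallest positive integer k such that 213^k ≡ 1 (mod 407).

90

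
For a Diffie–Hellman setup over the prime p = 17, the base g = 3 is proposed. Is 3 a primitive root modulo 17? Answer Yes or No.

φ(17) = 17 − 1 = 16 = 2^4.
It suffices to check that the order of 3 is not a proper divisor of 16: compute 3^(16/q) for q ∈ {2}.
3^8 ≡ 16 (mod 17)  [q = 2: ≢ 1 ✓]
None equal 1, so ord_17(3) = 16: 3 is a primitive root.

Yes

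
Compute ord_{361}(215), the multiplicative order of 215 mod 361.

Since 215 ∈ (Z/361Z)^×, its order divides φ(361) = φ(19^2) = 19·(19−1) = 342 = 2 · 3^2 · 19.
Divisors of 342: 1, 2, 3, 6, 9, 18, 19, 38, 57, 114, 171, 342.
Test each divisor d:
215^1 ≡ 215 (mod 361)
215^2 ≡ 17 (mod 361)
215^3 ≡ 45 (mod 361)
215^6 ≡ 220 (mod 361)
215^9 ≡ 153 (mod 361)
215^18 ≡ 305 (mod 361)
215^19 ≡ 234 (mod 361)
215^38 ≡ 245 (mod 361)
215^57 ≡ 292 (mod 361)
215^114 ≡ 68 (mod 361)
215^171 ≡ 1 (mod 361) ✓
Hence ord(215) = 171.

171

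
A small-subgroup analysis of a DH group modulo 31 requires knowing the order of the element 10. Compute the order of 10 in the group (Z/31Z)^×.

By Lagrange's theorem, ord_31(10) divides φ(31) = 31 − 1 = 30 = 2 · 3 · 5.
Divisors of 30: 1, 2, 3, 5, 6, 10, 15, 30.
Test each divisor d:
10^1 ≡ 10
10^2 ≡ 7
10^3 ≡ 8
10^5 ≡ 25
10^6 ≡ 2
10^10 ≡ 5
10^15 ≡ 1
The smallest such exponent is 15, so the order of 10 is 15.

15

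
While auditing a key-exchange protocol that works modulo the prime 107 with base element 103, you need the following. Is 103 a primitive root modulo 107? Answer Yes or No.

Yes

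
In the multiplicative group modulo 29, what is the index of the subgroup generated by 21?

1

ord(21) | φ(29) = 29 − 1 = 28 = 2^2 · 7.
Divisors of 28: 1, 2, 4, 7, 14, 28.
Test each divisor d:
21^1 ≡ 21
21^2 ≡ 6
21^4 ≡ 7
21^7 ≡ 12
21^14 ≡ 28
21^28 ≡ 1
The order of 21 is 28, so the subgroup it generates has 28 elements.
The index is φ(29) / ord(21) = 28 / 28 = 1.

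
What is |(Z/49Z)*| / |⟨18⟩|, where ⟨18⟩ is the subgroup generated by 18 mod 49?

14

ord(18) | φ(49) = φ(7^2) = 7·(7−1) = 42 = 2 · 3 · 7.
Divisors of 42: 1, 2, 3, 6, 7, 14, 21, 42.
Check 18^d mod 49 for each divisor in increasing order:
18^1 ≡ 18 (mod 49)
18^2 ≡ 30 (mod 49)
18^3 ≡ 1 (mod 49) ✓
Thus |⟨18⟩| = ord(18) = 3.
The index is φ(49) / ord(18) = 42 / 3 = 14.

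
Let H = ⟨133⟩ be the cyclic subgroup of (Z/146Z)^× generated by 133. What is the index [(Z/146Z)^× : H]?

ord(133) | φ(146) = φ(2)·φ(73) = 1·72 = 72 = 2^3 · 3^2.
Divisors of 72: 1, 2, 3, 4, 6, 8, 9, 12, 18, 24, 36, 72.
Compute 133^d (mod 146) for the divisors d until we hit 1:
133^1 ≡ 133 (mod 146)
133^2 ≡ 23 (mod 146)
133^3 ≡ 139 (mod 146)
133^4 ≡ 91 (mod 146)
133^6 ≡ 49 (mod 146)
133^8 ≡ 105 (mod 146)
133^9 ≡ 95 (mod 146)
133^12 ≡ 65 (mod 146)
133^18 ≡ 119 (mod 146)
133^24 ≡ 137 (mod 146)
133^36 ≡ 145 (mod 146)
133^72 ≡ 1 (mod 146) ✓
Thus |⟨133⟩| = ord(133) = 72.
The index is φ(146) / ord(133) = 72 / 72 = 1.

1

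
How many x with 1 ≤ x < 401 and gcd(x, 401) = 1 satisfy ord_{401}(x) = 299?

0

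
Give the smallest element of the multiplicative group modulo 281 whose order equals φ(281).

3

φ(281) = 281 − 1 = 280 = 2^3 · 5 · 7.
g is a primitive root iff g^(280/q) ≢ 1 (mod 281) for each prime q ∈ {2, 5, 7}.
g = 2: 2^140 ≡ 1 — hits 1, so not a primitive root.
g = 3: 3^140 ≡ 280; 3^56 ≡ 86; 3^40 ≡ 249 — none is 1, so 3 is a primitive root.
Hence the least primitive root of 281 is 3.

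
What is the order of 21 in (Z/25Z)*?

5

The order of 21 must divide φ(25) = φ(5^2) = 5·(5−1) = 20 = 2^2 · 5.
Divisors of 20: 1, 2, 4, 5, 10, 20.
Evaluate successive powers at the divisors of 20:
21^1 ≡ 21
21^2 ≡ 16
21^4 ≡ 6
21^5 ≡ 1
So ord_25(21) = 5.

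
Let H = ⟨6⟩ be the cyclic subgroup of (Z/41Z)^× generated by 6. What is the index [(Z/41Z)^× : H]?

1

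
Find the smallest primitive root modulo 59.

2

φ(59) = 59 − 1 = 58 = 2 · 29.
g is a primitive root iff g^(58/q) ≢ 1 (mod 59) for each prime q ∈ {2, 29}.
g = 2: 2^29 ≡ 58; 2^2 ≡ 4 — none is 1, so 2 is a primitive root.
The smallest primitive root modulo 59 is 2.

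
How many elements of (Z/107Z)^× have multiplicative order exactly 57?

φ(107) = 107 − 1 = 106 = 2 · 53.
Since (Z/107Z)^× is cyclic of order 106, the number of elements of order d is φ(d) when d | 106 and 0 otherwise.
57 does not divide 106, so no element of (Z/107Z)^× has order 57.

0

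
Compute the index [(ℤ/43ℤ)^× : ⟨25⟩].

2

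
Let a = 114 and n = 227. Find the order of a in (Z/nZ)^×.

226

ord(114) | φ(227) = 227 − 1 = 226 = 2 · 113.
Divisors of 226: 1, 2, 113, 226.
Compute 114^d (mod 227) for the divisors d until we hit 1:
114^1 ≡ 114
114^2 ≡ 57
114^113 ≡ 226
114^226 ≡ 1
The smallest such exponent is 226, so the order of 114 is 226.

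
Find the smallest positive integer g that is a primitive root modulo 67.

2

φ(67) = 67 − 1 = 66 = 2 · 3 · 11.
Test candidates g = 2, 3, … against the prime factors q ∈ {2, 3, 11} of φ(67): g is a generator iff g^(66/q) ≢ 1 for every such q.
g = 2: 2^33 ≡ 66; 2^22 ≡ 37; 2^6 ≡ 64 — none is 1, so 2 is a primitive root.
The smallest primitive root modulo 67 is 2.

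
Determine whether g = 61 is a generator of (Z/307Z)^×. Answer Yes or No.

φ(307) = 307 − 1 = 306 = 2 · 3^2 · 17.
61 is a primitive root mod 307 iff 61^(φ(307)/q) ≢ 1 for every prime q | φ(307), i.e. q ∈ {2, 3, 17}.
61^153 ≡ 306 (mod 307)  [q = 2: ≢ 1 ✓]
61^102 ≡ 17 (mod 307)  [q = 3: ≢ 1 ✓]
61^18 ≡ 299 (mod 307)  [q = 17: ≢ 1 ✓]
All checks pass, so 61 has order 306 and is a primitive root modulo 307.

Yes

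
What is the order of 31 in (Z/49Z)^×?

6

By Lagrange's theorem, ord_49(31) divides φ(49) = φ(7^2) = 7·(7−1) = 42 = 2 · 3 · 7.
Divisors of 42: 1, 2, 3, 6, 7, 14, 21, 42.
Evaluate successive powers at the divisors of 42:
31^1 ≡ 31 (mod 49)
31^2 ≡ 30 (mod 49)
31^3 ≡ 48 (mod 49)
31^6 ≡ 1 (mod 49) ✓
So ord_49(31) = 6.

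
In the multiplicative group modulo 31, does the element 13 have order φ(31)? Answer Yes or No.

Yes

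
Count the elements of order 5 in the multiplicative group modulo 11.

φ(11) = 11 − 1 = 10 = 2 · 5.
In a cyclic group of order 10, there are φ(d) elements of order d for each divisor d of 10, and zero for non-divisors.
5 | 10, and φ(5) = 5 − 1 = 4.

4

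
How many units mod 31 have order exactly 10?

φ(31) = 31 − 1 = 30 = 2 · 3 · 5.
Since (Z/31Z)^× is cyclic of order 30, the number of elements of order d is φ(d) when d | 30 and 0 otherwise.
10 = 2 · 5 divides 30, and φ(10) = 4.

4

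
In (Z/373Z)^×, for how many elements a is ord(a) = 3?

2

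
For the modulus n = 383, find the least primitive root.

φ(383) = 383 − 1 = 382 = 2 · 191.
g is a primitive root iff g^(382/q) ≢ 1 (mod 383) for each prime q ∈ {2, 191}.
g = 2: 2^191 ≡ 1 — hits 1, so not a primitive root.
g = 3: 3^191 ≡ 1 — hits 1, so not a primitive root.
g = 4: 4^191 ≡ 1 — hits 1, so not a primitive root.
g = 5: 5^191 ≡ 382; 5^2 ≡ 25 — none is 1, so 5 is a primitive root.
Hence the least primitive root of 383 is 5.

5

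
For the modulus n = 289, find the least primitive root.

φ(289) = φ(17^2) = 17·(17−1) = 272 = 2^4 · 17.
g is a primitive root iff g^(272/q) ≢ 1 (mod 289) for each prime q ∈ {2, 17}.
g = 2: 2^136 ≡ 1 — hits 1, so not a primitive root.
g = 3: 3^136 ≡ 288; 3^16 ≡ 171 — none is 1, so 3 is a primitive root.
Hence the least primitive root of 289 is 3.

3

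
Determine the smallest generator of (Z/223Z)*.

φ(223) = 223 − 1 = 222 = 2 · 3 · 37.
Test candidates g = 2, 3, … against the prime factors q ∈ {2, 3, 37} of φ(223): g is a generator iff g^(222/q) ≢ 1 for every such q.
g = 2: 2^111 ≡ 1 — hits 1, so not a primitive root.
g = 3: 3^111 ≡ 222; 3^74 ≡ 183; 3^6 ≡ 60 — none is 1, so 3 is a primitive root.
Hence the least primitive root of 223 is 3.

3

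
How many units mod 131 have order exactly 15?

0

φ(131) = 131 − 1 = 130 = 2 · 5 · 13.
Since (Z/131Z)^× is cyclic of order 130, the number of elements of order d is φ(d) when d | 130 and 0 otherwise.
Here 130 is not a multiple of 15, so there are no elements of order 15.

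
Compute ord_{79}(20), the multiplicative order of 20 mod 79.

39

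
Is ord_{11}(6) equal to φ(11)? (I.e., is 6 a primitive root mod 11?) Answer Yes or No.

φ(11) = 11 − 1 = 10 = 2 · 5.
It suffices to check that the order of 6 is not a proper divisor of 10: compute 6^(10/q) for q ∈ {2, 5}.
6^5 ≡ 10 (mod 11)  [q = 2: ≢ 1 ✓]
6^2 ≡ 3 (mod 11)  [q = 5: ≢ 1 ✓]
Every test exponent gives a nontrivial residue, hence 6 generates the full group.

Yes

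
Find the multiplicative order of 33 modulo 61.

Since 33 ∈ (Z/61Z)^×, its order divides φ(61) = 61 − 1 = 60 = 2^2 · 3 · 5.
Divisors of 60: 1, 2, 3, 4, 5, 6, 10, 12, 15, 20, 30, 60.
Evaluate successive powers at the divisors of 60:
33^1 ≡ 33 (mod 61)
33^2 ≡ 52 (mod 61)
33^3 ≡ 8 (mod 61)
33^4 ≡ 20 (mod 61)
33^5 ≡ 50 (mod 61)
33^6 ≡ 3 (mod 61)
33^10 ≡ 60 (mod 61)
33^12 ≡ 9 (mod 61)
33^15 ≡ 11 (mod 61)
33^20 ≡ 1 (mod 61) ✓
Hence ord(33) = 20.

20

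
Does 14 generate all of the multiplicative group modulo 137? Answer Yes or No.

φ(137) = 137 − 1 = 136 = 2^3 · 17.
An element g generates (Z/137Z)^× iff g^(136/q) ≢ 1 (mod 137) for each prime q ∈ {2, 17}.
14^68 ≡ 1 (mod 137)  [q = 2: ≡ 1 ✗]
14^8 ≡ 122 (mod 137)  [q = 17: ≢ 1 ✓]
The check at q = 2 fails, so 14 generates a proper subgroup.

No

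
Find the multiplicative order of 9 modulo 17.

8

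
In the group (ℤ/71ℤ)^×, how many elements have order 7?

6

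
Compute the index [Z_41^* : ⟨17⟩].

1

Since 17 ∈ (Z/41Z)^×, its order divides φ(41) = 41 − 1 = 40 = 2^3 · 5.
Divisors of 40: 1, 2, 4, 5, 8, 10, 20, 40.
Evaluate successive powers at the divisors of 40:
17^1 ≡ 17 (mod 41)
17^2 ≡ 2 (mod 41)
17^4 ≡ 4 (mod 41)
17^5 ≡ 27 (mod 41)
17^8 ≡ 16 (mod 41)
17^10 ≡ 32 (mod 41)
17^20 ≡ 40 (mod 41)
17^40 ≡ 1 (mod 41) ✓
The order of 17 is 40, so the subgroup it generates has 40 elements.
[(Z/41Z)^× : ⟨17⟩] = 40/40 = 1.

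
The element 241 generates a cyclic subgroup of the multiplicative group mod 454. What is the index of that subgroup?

1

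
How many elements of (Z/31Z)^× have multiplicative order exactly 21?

0

φ(31) = 31 − 1 = 30 = 2 · 3 · 5.
Since (Z/31Z)^× is cyclic of order 30, the number of elements of order d is φ(d) when d | 30 and 0 otherwise.
Here 30 is not a multiple of 21, so there are no elements of order 21.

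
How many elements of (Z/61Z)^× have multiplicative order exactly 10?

φ(61) = 61 − 1 = 60 = 2^2 · 3 · 5.
Since (Z/61Z)^× is cyclic of order 60, the number of elements of order d is φ(d) when d | 60 and 0 otherwise.
10 = 2 · 5 divides 60, and φ(10) = 4.

4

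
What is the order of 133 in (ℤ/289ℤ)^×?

272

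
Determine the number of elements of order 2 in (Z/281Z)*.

1

φ(281) = 281 − 1 = 280 = 2^3 · 5 · 7.
(Z/281Z)^× is cyclic (|G| = 280); a cyclic group of order m has exactly φ(d) elements of each order d | m, and none otherwise.
2 | 280, and φ(2) = 2 − 1 = 1.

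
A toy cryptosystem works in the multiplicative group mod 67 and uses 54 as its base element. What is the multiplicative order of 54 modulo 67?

33

Since 54 ∈ (Z/67Z)^×, its order divides φ(67) = 67 − 1 = 66 = 2 · 3 · 11.
Divisors of 66: 1, 2, 3, 6, 11, 22, 33, 66.
Evaluate successive powers at the divisors of 66:
54^1 ≡ 54 (mod 67)
54^2 ≡ 35 (mod 67)
54^3 ≡ 14 (mod 67)
54^6 ≡ 62 (mod 67)
54^11 ≡ 29 (mod 67)
54^22 ≡ 37 (mod 67)
54^33 ≡ 1 (mod 67) ✓
The smallest such exponent is 33, so the order of 54 is 33.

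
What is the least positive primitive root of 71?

7

φ(71) = 71 − 1 = 70 = 2 · 5 · 7.
g is a primitive root iff g^(70/q) ≢ 1 (mod 71) for each prime q ∈ {2, 5, 7}.
g = 2: 2^35 ≡ 1 — hits 1, so not a primitive root.
g = 3: 3^35 ≡ 1 — hits 1, so not a primitive root.
g = 4: 4^35 ≡ 1 — hits 1, so not a primitive root.
g = 5: 5^35 ≡ 1 — hits 1, so not a primitive root.
g = 6: 6^35 ≡ 1 — hits 1, so not a primitive root.
g = 7: 7^35 ≡ 70; 7^14 ≡ 54; 7^10 ≡ 45 — none is 1, so 7 is a primitive root.
The smallest primitive root modulo 71 is 7.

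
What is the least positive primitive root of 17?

3

φ(17) = 17 − 1 = 16 = 2^4.
g is a primitive root iff g^(16/q) ≢ 1 (mod 17) for each prime q ∈ {2}.
g = 2: 2^8 ≡ 1 — hits 1, so not a primitive root.
g = 3: 3^8 ≡ 16 — none is 1, so 3 is a primitive root.
Hence the least primitive root of 17 is 3.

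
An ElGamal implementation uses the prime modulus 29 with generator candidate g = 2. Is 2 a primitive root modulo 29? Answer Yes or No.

Yes

φ(29) = 29 − 1 = 28 = 2^2 · 7.
2 is a primitive root mod 29 iff 2^(φ(29)/q) ≢ 1 for every prime q | φ(29), i.e. q ∈ {2, 7}.
2^14 ≡ 28 (mod 29)  [q = 2: ≢ 1 ✓]
2^4 ≡ 16 (mod 29)  [q = 7: ≢ 1 ✓]
Every test exponent gives a nontrivial residue, hence 2 generates the full group.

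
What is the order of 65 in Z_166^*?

Since 65 ∈ (Z/166Z)^×, its order divides φ(166) = φ(2)·φ(83) = 1·82 = 82 = 2 · 41.
Divisors of 82: 1, 2, 41, 82.
Test each divisor d:
65^1 ≡ 65 (mod 166)
65^2 ≡ 75 (mod 166)
65^41 ≡ 1 (mod 166) ✓
So ord_166(65) = 41.

41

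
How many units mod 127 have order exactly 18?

6

φ(127) = 127 − 1 = 126 = 2 · 3^2 · 7.
(Z/127Z)^× is cyclic (|G| = 126); a cyclic group of order m has exactly φ(d) elements of each order d | m, and none otherwise.
18 = 2 · 3^2 divides 126, and φ(18) = 6.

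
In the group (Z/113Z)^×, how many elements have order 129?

0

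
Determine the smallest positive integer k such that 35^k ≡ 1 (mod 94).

By Lagrange's theorem, ord_94(35) divides φ(94) = φ(2)·φ(47) = 1·46 = 46 = 2 · 23.
Divisors of 46: 1, 2, 23, 46.
Check 35^d mod 94 for each divisor in increasing order:
35^1 ≡ 35
35^2 ≡ 3
35^23 ≡ 93
35^46 ≡ 1
Hence ord(35) = 46.

46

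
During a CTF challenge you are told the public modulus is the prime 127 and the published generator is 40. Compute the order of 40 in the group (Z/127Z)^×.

42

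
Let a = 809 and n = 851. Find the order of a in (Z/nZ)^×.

Since 809 ∈ (Z/851Z)^×, its order divides φ(851) = φ(23·37) = (23−1)·(37−1) = 22·36 = 792 = 2^3 · 3^2 · 11.
Divisors of 792: 1, 2, 3, 4, 6, 8, 9, 11, 12, 18, 22, 24, 33, 36, 44, 66, 72, 88, 99, 132, 198, 264, 396, 792.
Test each divisor d:
809^1 ≡ 809 (mod 851)
809^2 ≡ 62 (mod 851)
809^3 ≡ 800 (mod 851)
809^4 ≡ 440 (mod 851)
809^6 ≡ 48 (mod 851)
809^8 ≡ 423 (mod 851)
809^9 ≡ 105 (mod 851)
809^11 ≡ 553 (mod 851)
809^12 ≡ 602 (mod 851)
809^18 ≡ 813 (mod 851)
809^22 ≡ 300 (mod 851)
809^24 ≡ 729 (mod 851)
809^33 ≡ 806 (mod 851)
809^36 ≡ 593 (mod 851)
809^44 ≡ 645 (mod 851)
809^66 ≡ 323 (mod 851)
809^72 ≡ 186 (mod 851)
809^88 ≡ 737 (mod 851)
809^99 ≡ 783 (mod 851)
809^132 ≡ 507 (mod 851)
809^198 ≡ 369 (mod 851)
809^264 ≡ 47 (mod 851)
809^396 ≡ 1 (mod 851) ✓
So ord_851(809) = 396.

396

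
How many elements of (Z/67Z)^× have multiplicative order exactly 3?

φ(67) = 67 − 1 = 66 = 2 · 3 · 11.
Since (Z/67Z)^× is cyclic of order 66, the number of elements of order d is φ(d) when d | 66 and 0 otherwise.
3 | 66, and φ(3) = 3 − 1 = 2.

2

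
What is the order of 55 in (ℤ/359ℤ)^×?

Since 55 ∈ (Z/359Z)^×, its order divides φ(359) = 359 − 1 = 358 = 2 · 179.
Divisors of 358: 1, 2, 179, 358.
Evaluate successive powers at the divisors of 358:
55^1 ≡ 55 (mod 359)
55^2 ≡ 153 (mod 359)
55^179 ≡ 1 (mod 359) ✓
The smallest such exponent is 179, so the order of 55 is 179.

179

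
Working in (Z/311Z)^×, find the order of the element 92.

310

Since 92 ∈ (Z/311Z)^×, its order divides φ(311) = 311 − 1 = 310 = 2 · 5 · 31.
Divisors of 310: 1, 2, 5, 10, 31, 62, 155, 310.
Test each divisor d:
92^1 ≡ 92 (mod 311)
92^2 ≡ 67 (mod 311)
92^5 ≡ 291 (mod 311)
92^10 ≡ 89 (mod 311)
92^31 ≡ 275 (mod 311)
92^62 ≡ 52 (mod 311)
92^155 ≡ 310 (mod 311)
92^310 ≡ 1 (mod 311) ✓
Therefore the multiplicative order of 92 modulo 311 is 310.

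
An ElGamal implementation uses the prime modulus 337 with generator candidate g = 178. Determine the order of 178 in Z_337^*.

112

Since 178 ∈ (Z/337Z)^×, its order divides φ(337) = 337 − 1 = 336 = 2^4 · 3 · 7.
Divisors of 336: 1, 2, 3, 4, 6, 7, 8, 12, 14, 16, 21, 24, 28, 42, 48, 56, 84, 112, 168, 336.
Test each divisor d:
178^1 ≡ 178
178^2 ≡ 6
178^3 ≡ 57
178^4 ≡ 36
178^6 ≡ 216
178^7 ≡ 30
178^8 ≡ 285
178^12 ≡ 150
178^14 ≡ 226
178^16 ≡ 8
178^21 ≡ 40
178^24 ≡ 258
178^28 ≡ 189
178^42 ≡ 252
178^48 ≡ 175
178^56 ≡ 336
178^84 ≡ 148
178^112 ≡ 1
So ord_337(178) = 112.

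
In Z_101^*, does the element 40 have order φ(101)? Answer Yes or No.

φ(101) = 101 − 1 = 100 = 2^2 · 5^2.
40 is a primitive root mod 101 iff 40^(φ(101)/q) ≢ 1 for every prime q | φ(101), i.e. q ∈ {2, 5}.
40^50 ≡ 100 (mod 101)  [q = 2: ≢ 1 ✓]
40^20 ≡ 36 (mod 101)  [q = 5: ≢ 1 ✓]
All checks pass, so 40 has order 100 and is a primitive root modulo 101.

Yes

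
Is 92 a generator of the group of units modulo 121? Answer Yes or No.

No

φ(121) = φ(11^2) = 11·(11−1) = 110 = 2 · 5 · 11.
92 is a primitive root mod 121 iff 92^(φ(121)/q) ≢ 1 for every prime q | φ(121), i.e. q ∈ {2, 5, 11}.
92^55 ≡ 1 (mod 121)  [q = 2: ≡ 1 ✗]
92^22 ≡ 27 (mod 121)  [q = 5: ≢ 1 ✓]
92^10 ≡ 89 (mod 121)  [q = 11: ≢ 1 ✓]
Since 92^55 ≡ 1, the order of 92 divides 55 < 110, so 92 is not a primitive root.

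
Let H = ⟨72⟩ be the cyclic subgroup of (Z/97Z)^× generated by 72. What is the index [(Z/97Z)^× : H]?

The order of 72 must divide φ(97) = 97 − 1 = 96 = 2^5 · 3.
Divisors of 96: 1, 2, 3, 4, 6, 8, 12, 16, 24, 32, 48, 96.
Evaluate successive powers at the divisors of 96:
72^1 ≡ 72
72^2 ≡ 43
72^3 ≡ 89
72^4 ≡ 6
72^6 ≡ 64
72^8 ≡ 36
72^12 ≡ 22
72^16 ≡ 35
72^24 ≡ 96
72^32 ≡ 61
72^48 ≡ 1
The order of 72 is 48, so the subgroup it generates has 48 elements.
The index is φ(97) / ord(72) = 96 / 48 = 2.

2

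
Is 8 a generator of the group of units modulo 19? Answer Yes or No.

No

φ(19) = 19 − 1 = 18 = 2 · 3^2.
Test 8^(18/q) mod 19 for each prime factor q of 18:
8^9 ≡ 18 (mod 19)  [q = 2: ≢ 1 ✓]
8^6 ≡ 1 (mod 19)  [q = 3: ≡ 1 ✗]
Since 8^6 ≡ 1, the order of 8 divides 6 < 18, so 8 is not a primitive root.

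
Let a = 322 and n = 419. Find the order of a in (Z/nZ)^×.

By Lagrange's theorem, ord_419(322) divides φ(419) = 419 − 1 = 418 = 2 · 11 · 19.
Divisors of 418: 1, 2, 11, 19, 22, 38, 209, 418.
Evaluate successive powers at the divisors of 418:
322^1 ≡ 322 (mod 419)
322^2 ≡ 191 (mod 419)
322^11 ≡ 305 (mod 419)
322^19 ≡ 290 (mod 419)
322^22 ≡ 7 (mod 419)
322^38 ≡ 300 (mod 419)
322^209 ≡ 418 (mod 419)
322^418 ≡ 1 (mod 419) ✓
Hence ord(322) = 418.

418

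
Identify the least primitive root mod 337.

10

φ(337) = 337 − 1 = 336 = 2^4 · 3 · 7.
Test candidates g = 2, 3, … against the prime factors q ∈ {2, 3, 7} of φ(337): g is a generator iff g^(336/q) ≢ 1 for every such q.
g = 2: 2^168 ≡ 1 — hits 1, so not a primitive root.
g = 3: 3^168 ≡ 1 — hits 1, so not a primitive root.
g = 4: 4^168 ≡ 1 — hits 1, so not a primitive root.
g = 5: 5^168 ≡ 336; 5^112 ≡ 1 — hits 1, so not a primitive root.
g = 6: 6^168 ≡ 1 — hits 1, so not a primitive root.
g = 7: 7^168 ≡ 1 — hits 1, so not a primitive root.
g = 8: 8^168 ≡ 1 — hits 1, so not a primitive root.
g = 9: 9^168 ≡ 1 — hits 1, so not a primitive root.
g = 10: 10^168 ≡ 336; 10^112 ≡ 128; 10^48 ≡ 175 — none is 1, so 10 is a primitive root.
So 10 is the smallest generator of (Z/337Z)^×.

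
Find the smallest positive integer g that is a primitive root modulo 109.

6

φ(109) = 109 − 1 = 108 = 2^2 · 3^3.
g is a primitive root iff g^(108/q) ≢ 1 (mod 109) for each prime q ∈ {2, 3}.
g = 2: 2^54 ≡ 108; 2^36 ≡ 1 — hits 1, so not a primitive root.
g = 3: 3^54 ≡ 1 — hits 1, so not a primitive root.
g = 4: 4^54 ≡ 1 — hits 1, so not a primitive root.
g = 5: 5^54 ≡ 1 — hits 1, so not a primitive root.
g = 6: 6^54 ≡ 108; 6^36 ≡ 63 — none is 1, so 6 is a primitive root.
So 6 is the smallest generator of (Z/109Z)^×.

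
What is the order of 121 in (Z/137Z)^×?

34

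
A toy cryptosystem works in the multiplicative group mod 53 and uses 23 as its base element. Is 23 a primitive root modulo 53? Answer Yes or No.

No

φ(53) = 53 − 1 = 52 = 2^2 · 13.
23 is a primitive root mod 53 iff 23^(φ(53)/q) ≢ 1 for every prime q | φ(53), i.e. q ∈ {2, 13}.
23^26 ≡ 52 (mod 53)  [q = 2: ≢ 1 ✓]
23^4 ≡ 1 (mod 53)  [q = 13: ≡ 1 ✗]
Since 23^4 ≡ 1, the order of 23 divides 4 < 52, so 23 is not a primitive root.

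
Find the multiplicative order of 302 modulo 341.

The order of 302 must divide φ(341) = φ(11·31) = (11−1)·(31−1) = 10·30 = 300 = 2^2 · 3 · 5^2.
Divisors of 300: 1, 2, 3, 4, 5, 6, 10, 12, 15, 20, 25, 30, 50, 60, 75, 100, 150, 300.
Compute 302^d (mod 341) for the divisors d until we hit 1:
302^1 ≡ 302 (mod 341)
302^2 ≡ 157 (mod 341)
302^3 ≡ 15 (mod 341)
302^4 ≡ 97 (mod 341)
302^5 ≡ 309 (mod 341)
302^6 ≡ 225 (mod 341)
302^10 ≡ 1 (mod 341) ✓
Hence ord(302) = 10.

10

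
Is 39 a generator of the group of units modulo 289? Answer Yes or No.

Yes

φ(289) = φ(17^2) = 17·(17−1) = 272 = 2^4 · 17.
An element g generates (Z/289Z)^× iff g^(272/q) ≢ 1 (mod 289) for each prime q ∈ {2, 17}.
39^136 ≡ 288 (mod 289)  [q = 2: ≢ 1 ✓]
39^16 ≡ 256 (mod 289)  [q = 17: ≢ 1 ✓]
None equal 1, so ord_289(39) = 272: 39 is a primitive root.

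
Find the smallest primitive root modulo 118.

11

φ(118) = φ(2)·φ(59) = 1·58 = 58 = 2 · 29.
Test candidates g = 2, 3, … against the prime factors q ∈ {2, 29} of φ(118): g is a generator iff g^(58/q) ≢ 1 for every such q.
g = 2: gcd(2, 118) = 2 > 1, not a unit — skip.
g = 3: 3^29 ≡ 1 — hits 1, so not a primitive root.
g = 4: gcd(4, 118) = 2 > 1, not a unit — skip.
g = 5: 5^29 ≡ 1 — hits 1, so not a primitive root.
g = 6: gcd(6, 118) = 2 > 1, not a unit — skip.
g = 7: 7^29 ≡ 1 — hits 1, so not a primitive root.
g = 8: gcd(8, 118) = 2 > 1, not a unit — skip.
g = 9: 9^29 ≡ 1 — hits 1, so not a primitive root.
g = 10: gcd(10, 118) = 2 > 1, not a unit — skip.
g = 11: 11^29 ≡ 117; 11^2 ≡ 3 — none is 1, so 11 is a primitive root.
So 11 is the smallest generator of (Z/118Z)^×.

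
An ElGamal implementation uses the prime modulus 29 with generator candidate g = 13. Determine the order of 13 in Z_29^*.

ord(13) | φ(29) = 29 − 1 = 28 = 2^2 · 7.
Divisors of 28: 1, 2, 4, 7, 14, 28.
Compute 13^d (mod 29) for the divisors d until we hit 1:
13^1 ≡ 13 (mod 29)
13^2 ≡ 24 (mod 29)
13^4 ≡ 25 (mod 29)
13^7 ≡ 28 (mod 29)
13^14 ≡ 1 (mod 29) ✓
So ord_29(13) = 14.

14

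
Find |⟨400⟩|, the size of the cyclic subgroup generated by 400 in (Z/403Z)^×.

The order of 400 must divide φ(403) = φ(13·31) = (13−1)·(31−1) = 12·30 = 360 = 2^3 · 3^2 · 5.
Divisors of 360: 1, 2, 3, 4, 5, 6, 8, 9, 10, 12, 15, 18, 20, 24, 30, 36, 40, 45, 60, 72, 90, 120, 180, 360.
Test each divisor d:
400^1 ≡ 400
400^2 ≡ 9
400^3 ≡ 376
400^4 ≡ 81
400^5 ≡ 160
400^6 ≡ 326
400^8 ≡ 113
400^9 ≡ 64
400^10 ≡ 211
400^12 ≡ 287
400^15 ≡ 311
400^18 ≡ 66
400^20 ≡ 191
400^24 ≡ 157
400^30 ≡ 1
Therefore the multiplicative order of 400 modulo 403 is 30.

30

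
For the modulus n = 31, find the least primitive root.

3

φ(31) = 31 − 1 = 30 = 2 · 3 · 5.
Test candidates g = 2, 3, … against the prime factors q ∈ {2, 3, 5} of φ(31): g is a generator iff g^(30/q) ≢ 1 for every such q.
g = 2: 2^15 ≡ 1 — hits 1, so not a primitive root.
g = 3: 3^15 ≡ 30; 3^10 ≡ 25; 3^6 ≡ 16 — none is 1, so 3 is a primitive root.
Hence the least primitive root of 31 is 3.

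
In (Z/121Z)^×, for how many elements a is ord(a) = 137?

0

φ(121) = φ(11^2) = 11·(11−1) = 110 = 2 · 5 · 11.
Since (Z/121Z)^× is cyclic of order 110, the number of elements of order d is φ(d) when d | 110 and 0 otherwise.
137 does not divide 110, so no element of (Z/121Z)^× has order 137.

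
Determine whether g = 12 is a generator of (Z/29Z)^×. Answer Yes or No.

No

φ(29) = 29 − 1 = 28 = 2^2 · 7.
12 is a primitive root mod 29 iff 12^(φ(29)/q) ≢ 1 for every prime q | φ(29), i.e. q ∈ {2, 7}.
12^14 ≡ 28 (mod 29)  [q = 2: ≢ 1 ✓]
12^4 ≡ 1 (mod 29)  [q = 7: ≡ 1 ✗]
The check at q = 7 fails, so 12 generates a proper subgroup.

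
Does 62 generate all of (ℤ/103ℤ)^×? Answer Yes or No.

φ(103) = 103 − 1 = 102 = 2 · 3 · 17.
An element g generates (Z/103Z)^× iff g^(102/q) ≢ 1 (mod 103) for each prime q ∈ {2, 3, 17}.
62^51 ≡ 102 (mod 103)  [q = 2: ≢ 1 ✓]
62^34 ≡ 46 (mod 103)  [q = 3: ≢ 1 ✓]
62^6 ≡ 93 (mod 103)  [q = 17: ≢ 1 ✓]
All checks pass, so 62 has order 102 and is a primitive root modulo 103.

Yes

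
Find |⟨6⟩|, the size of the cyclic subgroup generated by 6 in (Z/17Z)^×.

16

The order of 6 must divide φ(17) = 17 − 1 = 16 = 2^4.
Divisors of 16: 1, 2, 4, 8, 16.
Check 6^d mod 17 for each divisor in increasing order:
6^1 ≡ 6 (mod 17)
6^2 ≡ 2 (mod 17)
6^4 ≡ 4 (mod 17)
6^8 ≡ 16 (mod 17)
6^16 ≡ 1 (mod 17) ✓
Therefore the multiplicative order of 6 modulo 17 is 16.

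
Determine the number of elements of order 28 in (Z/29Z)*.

12

φ(29) = 29 − 1 = 28 = 2^2 · 7.
Since (Z/29Z)^× is cyclic of order 28, the number of elements of order d is φ(d) when d | 28 and 0 otherwise.
28 = 2^2 · 7 divides 28, and φ(28) = 12.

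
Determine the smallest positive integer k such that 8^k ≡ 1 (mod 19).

6

By Lagrange's theorem, ord_19(8) divides φ(19) = 19 − 1 = 18 = 2 · 3^2.
Divisors of 18: 1, 2, 3, 6, 9, 18.
Compute 8^d (mod 19) for the divisors d until we hit 1:
8^1 ≡ 8 (mod 19)
8^2 ≡ 7 (mod 19)
8^3 ≡ 18 (mod 19)
8^6 ≡ 1 (mod 19) ✓
The smallest such exponent is 6, so the order of 8 is 6.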